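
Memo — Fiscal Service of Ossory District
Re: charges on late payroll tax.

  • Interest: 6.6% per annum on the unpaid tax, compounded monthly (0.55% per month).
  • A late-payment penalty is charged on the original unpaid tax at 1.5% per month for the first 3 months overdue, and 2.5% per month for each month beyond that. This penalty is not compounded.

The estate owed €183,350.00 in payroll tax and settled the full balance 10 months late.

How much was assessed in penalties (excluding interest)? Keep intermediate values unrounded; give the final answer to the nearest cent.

Penalty, months 1–3: 3 × 1.5% × €183,350.00 = €8,250.75
Penalty, months 4–10: 7 × 2.5% × €183,350.00 = €32,086.25
Total penalty = €8,250.75 + €32,086.25 = €40,337.00

€40,337.00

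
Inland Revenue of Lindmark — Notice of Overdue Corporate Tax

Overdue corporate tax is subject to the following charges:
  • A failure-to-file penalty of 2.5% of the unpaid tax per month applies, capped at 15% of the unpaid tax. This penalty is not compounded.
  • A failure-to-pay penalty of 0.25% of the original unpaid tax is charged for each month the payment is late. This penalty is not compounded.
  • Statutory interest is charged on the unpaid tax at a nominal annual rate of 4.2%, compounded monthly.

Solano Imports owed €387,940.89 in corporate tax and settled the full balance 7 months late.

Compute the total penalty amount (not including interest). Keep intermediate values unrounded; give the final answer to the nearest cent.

€64,980.10

Failure-to-file: 7 × 2.5% × €387,940.89 = €67,889.66…, capped at 15% × €387,940.89 = €58,191.13…
Failure-to-pay penalty = 0.25% × €387,940.89 × 7 mo = €6,788.97…
Total penalty = €58,191.13… + €6,788.97… = €64,980.10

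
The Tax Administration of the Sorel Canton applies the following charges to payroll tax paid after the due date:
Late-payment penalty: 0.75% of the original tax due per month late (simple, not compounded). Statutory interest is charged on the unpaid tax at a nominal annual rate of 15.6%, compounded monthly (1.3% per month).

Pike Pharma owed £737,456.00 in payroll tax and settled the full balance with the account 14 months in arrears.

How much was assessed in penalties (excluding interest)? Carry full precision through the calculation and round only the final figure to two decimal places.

£77,432.88

Late-payment penalty: 14 × 0.75% × £737,456.00 = £77,432.88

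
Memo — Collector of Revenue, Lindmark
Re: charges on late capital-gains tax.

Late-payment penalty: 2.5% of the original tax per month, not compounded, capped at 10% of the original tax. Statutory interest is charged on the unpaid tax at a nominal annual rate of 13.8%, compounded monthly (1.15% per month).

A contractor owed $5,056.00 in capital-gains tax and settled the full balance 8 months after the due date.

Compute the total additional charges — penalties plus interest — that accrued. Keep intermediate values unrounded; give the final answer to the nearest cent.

Penalty (uncapped): 8 × 2.5% × $5,056.00 = $1,011.20; cap = 10% × $5,056.00 = $505.60 → penalty = $505.60
Interest: $5,056.00 × ((1 + 0.0115)^8 − 1) = $5,056.00 × 0.0957894… = $484.3112…
Penalties + interest = $505.6000 + $484.3112… = $989.91

$989.91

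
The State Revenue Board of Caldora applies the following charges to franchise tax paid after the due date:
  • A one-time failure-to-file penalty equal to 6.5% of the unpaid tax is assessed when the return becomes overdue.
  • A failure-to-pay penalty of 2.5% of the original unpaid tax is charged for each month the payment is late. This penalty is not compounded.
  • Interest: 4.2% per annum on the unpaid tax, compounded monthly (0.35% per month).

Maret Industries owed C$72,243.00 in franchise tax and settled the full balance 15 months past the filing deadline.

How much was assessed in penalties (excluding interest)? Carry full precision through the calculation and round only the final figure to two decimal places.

C$31,786.92

Failure-to-file penalty: 6.5% × C$72,243.00 = C$4,695.80…
Failure-to-pay penalty = 2.5% × C$72,243.00 × 15 mo = C$27,091.13…
Total penalty = C$4,695.80… + C$27,091.13… = C$31,786.92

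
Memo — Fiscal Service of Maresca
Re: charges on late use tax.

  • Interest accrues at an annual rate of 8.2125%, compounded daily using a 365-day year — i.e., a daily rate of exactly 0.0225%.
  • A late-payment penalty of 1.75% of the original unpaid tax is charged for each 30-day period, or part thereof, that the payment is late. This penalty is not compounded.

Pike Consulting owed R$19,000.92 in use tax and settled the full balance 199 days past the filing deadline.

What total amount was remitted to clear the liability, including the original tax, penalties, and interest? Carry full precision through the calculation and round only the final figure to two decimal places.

Penalty periods: ⌈199/30⌉ = 7; penalty = 7 × 1.75% × R$19,000.92 = R$2,327.61…
Interest: R$19,000.92 × ((1 + 0.000225)^199 − 1) = R$19,000.92 × 0.04578726… = R$870.0001…
Total = R$19,000.92 + R$2,327.6127 + R$870.0001… = R$22,198.53

R$22,198.53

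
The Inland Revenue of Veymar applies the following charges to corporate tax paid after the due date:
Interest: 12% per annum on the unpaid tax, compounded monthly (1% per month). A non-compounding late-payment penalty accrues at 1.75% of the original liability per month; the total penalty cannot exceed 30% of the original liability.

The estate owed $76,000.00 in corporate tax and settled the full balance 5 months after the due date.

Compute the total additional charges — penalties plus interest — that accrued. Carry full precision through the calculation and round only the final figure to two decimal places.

Penalty: 5 × 1.75% × $76,000.00 = $6,650.00 (below the 30% cap of $22,800.00)
Interest: $76,000.00 × ((1 + 0.01)^5 − 1) = $76,000.00 × 0.0510101… = $3,876.7638…
Penalties + interest = $6,650.0000 + $3,876.7638… = $10,526.76

$10,526.76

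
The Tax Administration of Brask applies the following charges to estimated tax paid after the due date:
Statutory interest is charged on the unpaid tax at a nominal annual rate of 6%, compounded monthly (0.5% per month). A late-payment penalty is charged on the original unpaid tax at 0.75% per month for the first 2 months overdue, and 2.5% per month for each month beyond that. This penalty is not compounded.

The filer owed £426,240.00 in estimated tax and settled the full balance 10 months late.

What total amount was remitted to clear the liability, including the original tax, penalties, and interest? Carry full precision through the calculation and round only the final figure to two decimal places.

£539,679.57

Penalty, months 1–2: 2 × 0.75% × £426,240.00 = £6,393.60
Penalty, months 3–10: 8 × 2.5% × £426,240.00 = £85,248.00
Interest: £426,240.00 × ((1 + 0.005)^10 − 1) = £426,240.00 × 0.0511401… = £21,797.9699…
Total = £426,240.00 + £91,641.6000 + £21,797.9699… = £539,679.57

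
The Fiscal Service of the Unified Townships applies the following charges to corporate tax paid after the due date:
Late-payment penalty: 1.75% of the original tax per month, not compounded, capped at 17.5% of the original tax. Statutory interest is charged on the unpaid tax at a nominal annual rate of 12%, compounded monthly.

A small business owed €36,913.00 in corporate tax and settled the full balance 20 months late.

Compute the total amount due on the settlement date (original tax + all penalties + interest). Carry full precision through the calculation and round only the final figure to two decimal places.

Penalty (uncapped): 20 × 1.75% × €36,913.00 = €12,919.55; cap = 17.5% × €36,913.00 = €6,459.78… → penalty = €6,459.78…
Interest (12%/yr ÷ 12 = 1%/month): €36,913.00 × ((1 + 0.01)^20 − 1) = €8,127.8749…
Total = €36,913.00 + €6,459.7750 + €8,127.8749… = €51,500.65

€51,500.65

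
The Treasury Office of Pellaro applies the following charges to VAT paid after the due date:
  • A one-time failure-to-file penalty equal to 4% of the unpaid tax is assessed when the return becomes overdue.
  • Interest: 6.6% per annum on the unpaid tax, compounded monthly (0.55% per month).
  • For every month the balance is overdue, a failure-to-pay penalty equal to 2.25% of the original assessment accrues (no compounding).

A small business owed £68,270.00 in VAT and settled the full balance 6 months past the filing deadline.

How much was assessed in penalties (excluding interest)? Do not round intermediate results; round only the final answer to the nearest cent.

£11,947.25

Failure-to-file penalty: 4% × £68,270.00 = £2,730.80
Failure-to-pay penalty = 2.25% × £68,270.00 × 6 mo = £9,216.45
Total penalty = £2,730.80 + £9,216.45 = £11,947.25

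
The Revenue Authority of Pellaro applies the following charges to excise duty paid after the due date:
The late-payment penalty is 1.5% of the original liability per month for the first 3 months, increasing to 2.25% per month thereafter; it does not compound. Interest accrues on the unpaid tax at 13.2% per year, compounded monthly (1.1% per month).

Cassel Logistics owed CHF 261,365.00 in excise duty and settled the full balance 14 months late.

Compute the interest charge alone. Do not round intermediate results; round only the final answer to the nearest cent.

Interest: CHF 261,365.00 × ((1 + 0.011)^14 − 1) = CHF 261,365.00 × 0.1655105… = CHF 43,258.6433…

CHF 43,258.64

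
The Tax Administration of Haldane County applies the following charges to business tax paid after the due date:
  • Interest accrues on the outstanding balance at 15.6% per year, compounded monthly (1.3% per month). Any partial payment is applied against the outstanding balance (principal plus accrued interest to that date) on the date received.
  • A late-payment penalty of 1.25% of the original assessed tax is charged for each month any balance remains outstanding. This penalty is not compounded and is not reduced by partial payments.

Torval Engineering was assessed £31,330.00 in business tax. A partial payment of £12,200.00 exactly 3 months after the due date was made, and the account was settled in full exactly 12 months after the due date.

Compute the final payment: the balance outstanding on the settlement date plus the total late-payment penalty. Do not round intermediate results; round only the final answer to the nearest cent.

£27,578.11

Balance at month 3: £31,330.0000 × (1 + 0.013)^3 = £32,567.8231…
After £12,200.00 payment: £32,567.8231… − £12,200.00 = £20,367.8231…
Balance at month 12: £20,367.8231… × (1 + 0.013)^9 = £22,878.6094…
Penalty: 12 × 1.25% × £31,330.00 = £4,699.50
Final settlement = outstanding balance + penalty = £22,878.6094… + £4,699.50 = £27,578.11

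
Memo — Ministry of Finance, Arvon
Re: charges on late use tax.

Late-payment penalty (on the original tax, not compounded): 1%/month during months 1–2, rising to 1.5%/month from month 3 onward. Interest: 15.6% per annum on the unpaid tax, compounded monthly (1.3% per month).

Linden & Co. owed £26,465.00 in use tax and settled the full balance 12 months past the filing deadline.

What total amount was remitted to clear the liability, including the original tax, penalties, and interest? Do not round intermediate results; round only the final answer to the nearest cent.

Penalty, months 1–2: 2 × 1% × £26,465.00 = £529.30
Penalty, months 3–12: 10 × 1.5% × £26,465.00 = £3,969.75
Interest: £26,465.00 × ((1 + 0.013)^12 − 1) = £26,465.00 × 0.1676518… = £4,436.9043…
Total = £26,465.00 + £4,499.0500 + £4,436.9043… = £35,400.95

£35,400.95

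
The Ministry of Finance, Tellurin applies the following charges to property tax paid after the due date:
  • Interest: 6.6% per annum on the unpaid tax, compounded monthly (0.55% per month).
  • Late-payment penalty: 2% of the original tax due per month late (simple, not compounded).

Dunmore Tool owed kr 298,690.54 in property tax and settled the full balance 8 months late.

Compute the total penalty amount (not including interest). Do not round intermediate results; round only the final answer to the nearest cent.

kr 47,790.49

Late-payment penalty = 2% × kr 298,690.54 × 8 mo = kr 47,790.49…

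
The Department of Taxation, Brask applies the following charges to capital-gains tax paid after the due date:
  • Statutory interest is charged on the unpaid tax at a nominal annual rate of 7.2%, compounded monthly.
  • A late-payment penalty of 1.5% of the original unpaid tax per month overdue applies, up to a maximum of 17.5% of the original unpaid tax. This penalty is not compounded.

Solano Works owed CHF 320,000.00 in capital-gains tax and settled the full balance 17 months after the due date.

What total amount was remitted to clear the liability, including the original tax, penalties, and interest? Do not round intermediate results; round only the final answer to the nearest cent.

CHF 410,254.72

Penalty (uncapped): 17 × 1.5% × CHF 320,000.00 = CHF 81,600.00; cap = 17.5% × CHF 320,000.00 = CHF 56,000.00 → penalty = CHF 56,000.00
Interest (7.2%/yr ÷ 12 = 0.6%/month): CHF 320,000.00 × ((1 + 0.006)^17 − 1) = CHF 34,254.7242…
Total = CHF 320,000.00 + CHF 56,000.0000 + CHF 34,254.7242… = CHF 410,254.72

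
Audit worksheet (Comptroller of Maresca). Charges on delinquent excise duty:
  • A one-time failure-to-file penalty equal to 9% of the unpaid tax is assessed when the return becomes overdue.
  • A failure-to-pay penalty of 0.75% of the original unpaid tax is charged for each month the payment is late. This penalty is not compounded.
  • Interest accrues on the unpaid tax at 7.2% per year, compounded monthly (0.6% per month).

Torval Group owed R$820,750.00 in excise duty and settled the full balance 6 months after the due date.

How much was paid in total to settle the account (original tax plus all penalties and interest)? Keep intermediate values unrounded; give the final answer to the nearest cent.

Failure-to-file penalty: 9% × R$820,750.00 = R$73,867.50
Failure-to-pay penalty = 0.75% × R$820,750.00 × 6 mo = R$36,933.75
Interest: R$820,750.00 × ((1 + 0.006)^6 − 1) = R$820,750.00 × 0.0365443… = R$29,993.7666…
Total = R$820,750.00 + R$110,801.2500 + R$29,993.7666… = R$961,545.02

R$961,545.02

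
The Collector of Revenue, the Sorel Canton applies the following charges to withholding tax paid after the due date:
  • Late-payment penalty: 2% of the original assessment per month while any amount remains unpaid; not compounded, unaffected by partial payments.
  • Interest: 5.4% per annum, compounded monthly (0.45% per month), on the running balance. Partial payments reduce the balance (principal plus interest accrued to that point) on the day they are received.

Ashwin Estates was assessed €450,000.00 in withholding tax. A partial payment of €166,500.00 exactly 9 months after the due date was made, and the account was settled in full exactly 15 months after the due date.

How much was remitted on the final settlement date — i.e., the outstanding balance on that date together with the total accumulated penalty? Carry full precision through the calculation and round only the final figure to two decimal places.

Balance at month 9: €450,000.0000 × (1 + 0.0045)^9 = €468,556.5179…
After €166,500.00 payment: €468,556.5179… − €166,500.00 = €302,056.5179…
Balance at month 15: €302,056.5179… × (1 + 0.0045)^6 = €310,304.3459…
Penalty: 15 × 2% × €450,000.00 = €135,000.00
Final settlement = outstanding balance + penalty = €310,304.3459… + €135,000.00 = €445,304.35

€445,304.35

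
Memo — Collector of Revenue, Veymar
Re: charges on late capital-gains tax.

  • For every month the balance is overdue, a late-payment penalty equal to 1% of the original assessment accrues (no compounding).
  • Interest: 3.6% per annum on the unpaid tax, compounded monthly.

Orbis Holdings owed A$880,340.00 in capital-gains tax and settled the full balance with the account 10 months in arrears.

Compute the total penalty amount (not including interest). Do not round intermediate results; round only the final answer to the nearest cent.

Late-payment penalty = 1% × A$880,340.00 × 10 mo = A$88,034.00

A$88,034.00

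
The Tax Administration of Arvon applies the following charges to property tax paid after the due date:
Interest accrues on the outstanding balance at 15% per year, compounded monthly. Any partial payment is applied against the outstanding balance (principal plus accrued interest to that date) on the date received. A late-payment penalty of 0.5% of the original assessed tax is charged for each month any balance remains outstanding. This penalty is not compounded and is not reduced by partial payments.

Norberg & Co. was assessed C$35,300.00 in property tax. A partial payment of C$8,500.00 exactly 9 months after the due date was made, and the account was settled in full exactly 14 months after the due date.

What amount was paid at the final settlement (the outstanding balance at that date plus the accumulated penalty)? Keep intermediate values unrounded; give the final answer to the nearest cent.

Monthly rate = 15% ÷ 12 = 1.25%
Balance at month 9: C$35,300.0000 × (1 + 0.0125)^9 = C$39,475.7139…
After C$8,500.00 payment: C$39,475.7139… − C$8,500.00 = C$30,975.7139…
Balance at month 14: C$30,975.7139… × (1 + 0.0125)^5 = C$32,960.7043…
Penalty: 14 × 0.5% × C$35,300.00 = C$2,471.00
Final settlement = outstanding balance + penalty = C$32,960.7043… + C$2,471.00 = C$35,431.70

C$35,431.70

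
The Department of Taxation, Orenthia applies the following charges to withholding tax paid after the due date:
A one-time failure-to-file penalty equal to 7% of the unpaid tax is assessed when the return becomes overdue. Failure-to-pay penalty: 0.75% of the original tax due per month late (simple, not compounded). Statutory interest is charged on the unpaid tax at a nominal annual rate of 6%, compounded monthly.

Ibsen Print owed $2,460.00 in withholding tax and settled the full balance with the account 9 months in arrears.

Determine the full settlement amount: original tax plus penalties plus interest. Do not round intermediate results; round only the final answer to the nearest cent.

$2,911.19

Failure-to-file penalty: 7% × $2,460.00 = $172.20
Failure-to-pay penalty = 0.75% × $2,460.00 × 9 mo = $166.05
Interest (6%/yr ÷ 12 = 0.5%/month): $2,460.00 × ((1 + 0.005)^9 − 1) = $112.9400…
Total = $2,460.00 + $338.2500 + $112.9400… = $2,911.19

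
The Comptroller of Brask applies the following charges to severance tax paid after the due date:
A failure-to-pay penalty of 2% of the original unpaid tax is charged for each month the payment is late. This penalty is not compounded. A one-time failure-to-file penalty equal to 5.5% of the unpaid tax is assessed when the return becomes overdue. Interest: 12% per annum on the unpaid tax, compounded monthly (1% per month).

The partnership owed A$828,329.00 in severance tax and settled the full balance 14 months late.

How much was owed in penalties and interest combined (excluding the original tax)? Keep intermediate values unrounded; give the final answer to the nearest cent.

Failure-to-file penalty: 5.5% × A$828,329.00 = A$45,558.10…
Failure-to-pay penalty = 2% × A$828,329.00 × 14 mo = A$231,932.12
Interest: A$828,329.00 × ((1 + 0.01)^14 − 1) = A$828,329.00 × 0.1494742… = A$123,813.8256…
Penalties + interest = A$277,490.2150 + A$123,813.8256… = A$401,304.04

A$401,304.04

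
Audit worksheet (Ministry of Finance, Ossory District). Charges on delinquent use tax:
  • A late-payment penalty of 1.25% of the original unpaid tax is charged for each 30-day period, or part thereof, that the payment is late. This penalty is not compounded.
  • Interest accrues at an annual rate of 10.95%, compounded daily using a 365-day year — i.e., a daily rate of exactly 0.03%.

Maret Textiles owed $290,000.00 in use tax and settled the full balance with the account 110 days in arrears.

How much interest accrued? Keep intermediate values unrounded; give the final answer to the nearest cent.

$9,728.17

Interest: $290,000.00 × ((1 + 0.0003)^110 − 1) = $290,000.00 × 0.03354542… = $9,728.1730…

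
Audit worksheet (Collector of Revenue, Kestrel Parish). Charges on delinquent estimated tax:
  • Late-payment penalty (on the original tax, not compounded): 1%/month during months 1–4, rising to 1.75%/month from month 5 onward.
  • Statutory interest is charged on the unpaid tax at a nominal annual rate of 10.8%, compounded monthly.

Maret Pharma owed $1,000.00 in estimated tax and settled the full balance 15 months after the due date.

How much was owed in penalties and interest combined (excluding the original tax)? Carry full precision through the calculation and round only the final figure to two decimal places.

$376.35

Penalty, months 1–4: 4 × 1% × $1,000.00 = $40.00
Penalty, months 5–15: 11 × 1.75% × $1,000.00 = $192.50
Interest (10.8%/yr ÷ 12 = 0.9%/month): $1,000.00 × ((1 + 0.009)^15 − 1) = $143.8458…
Penalties + interest = $232.5000 + $143.8458… = $376.35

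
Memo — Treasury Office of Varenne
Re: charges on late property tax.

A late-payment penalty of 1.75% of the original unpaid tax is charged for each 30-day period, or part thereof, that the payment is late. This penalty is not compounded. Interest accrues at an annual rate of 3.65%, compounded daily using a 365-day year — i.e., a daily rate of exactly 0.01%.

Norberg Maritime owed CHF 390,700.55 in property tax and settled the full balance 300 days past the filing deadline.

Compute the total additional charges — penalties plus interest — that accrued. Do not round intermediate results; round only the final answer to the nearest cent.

Penalty periods: ⌈300/30⌉ = 10; penalty = 10 × 1.75% × CHF 390,700.55 = CHF 68,372.60…
Interest: CHF 390,700.55 × ((1 + 0.0001)^300 − 1) = CHF 390,700.55 × 0.03045299… = CHF 11,897.9993…
Penalties + interest = CHF 68,372.5963… + CHF 11,897.9993… = CHF 80,270.60

CHF 80,270.60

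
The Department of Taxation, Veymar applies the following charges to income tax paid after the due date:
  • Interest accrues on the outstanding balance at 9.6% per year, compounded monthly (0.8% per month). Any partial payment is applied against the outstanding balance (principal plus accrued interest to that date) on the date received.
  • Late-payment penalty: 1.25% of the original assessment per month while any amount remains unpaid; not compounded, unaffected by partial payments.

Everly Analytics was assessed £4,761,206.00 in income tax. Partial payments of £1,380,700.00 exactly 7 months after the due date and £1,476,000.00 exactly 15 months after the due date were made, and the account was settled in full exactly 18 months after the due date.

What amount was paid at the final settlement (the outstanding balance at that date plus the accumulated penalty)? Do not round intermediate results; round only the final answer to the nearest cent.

£3,547,874.63

Balance at month 7: £4,761,206.0000 × (1 + 0.008)^7 = £5,034,318.6035…
After £1,380,700.00 payment: £5,034,318.6035… − £1,380,700.00 = £3,653,618.6035…
Balance at month 15: £3,653,618.6035… × (1 + 0.008)^8 = £3,894,103.2895…
After £1,476,000.00 payment: £3,894,103.2895… − £1,476,000.00 = £2,418,103.2895…
Balance at month 18: £2,418,103.2895… × (1 + 0.008)^3 = £2,476,603.2824…
Penalty: 18 × 1.25% × £4,761,206.00 = £1,071,271.35
Final settlement = outstanding balance + penalty = £2,476,603.2824… + £1,071,271.35 = £3,547,874.63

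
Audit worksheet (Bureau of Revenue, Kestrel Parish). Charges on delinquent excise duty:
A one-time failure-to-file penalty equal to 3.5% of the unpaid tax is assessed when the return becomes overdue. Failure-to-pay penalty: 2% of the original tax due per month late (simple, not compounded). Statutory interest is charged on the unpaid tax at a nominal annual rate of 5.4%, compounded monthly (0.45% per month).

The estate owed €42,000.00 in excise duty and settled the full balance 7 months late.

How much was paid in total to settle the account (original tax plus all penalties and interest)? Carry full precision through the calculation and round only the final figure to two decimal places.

Failure-to-file penalty: 3.5% × €42,000.00 = €1,470.00
Failure-to-pay penalty: 7 × 2% × €42,000.00 = €5,880.00
Interest: €42,000.00 × ((1 + 0.0045)^7 − 1) = €42,000.00 × 0.0319285… = €1,340.9951…
Total = €42,000.00 + €7,350.0000 + €1,340.9951… = €50,691.00

€50,691.00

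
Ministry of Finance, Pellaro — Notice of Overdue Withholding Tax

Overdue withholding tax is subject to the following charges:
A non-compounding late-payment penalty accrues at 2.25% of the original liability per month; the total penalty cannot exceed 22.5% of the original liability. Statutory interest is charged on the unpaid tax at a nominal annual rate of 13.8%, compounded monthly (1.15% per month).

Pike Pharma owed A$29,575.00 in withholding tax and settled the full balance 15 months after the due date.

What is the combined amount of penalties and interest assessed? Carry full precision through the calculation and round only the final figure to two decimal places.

A$12,187.94

Penalty (uncapped): 15 × 2.25% × A$29,575.00 = A$9,981.56…; cap = 22.5% × A$29,575.00 = A$6,654.38… → penalty = A$6,654.38…
Interest: A$29,575.00 × ((1 + 0.0115)^15 − 1) = A$29,575.00 × 0.1871027… = A$5,533.5635…
Penalties + interest = A$6,654.3750 + A$5,533.5635… = A$12,187.94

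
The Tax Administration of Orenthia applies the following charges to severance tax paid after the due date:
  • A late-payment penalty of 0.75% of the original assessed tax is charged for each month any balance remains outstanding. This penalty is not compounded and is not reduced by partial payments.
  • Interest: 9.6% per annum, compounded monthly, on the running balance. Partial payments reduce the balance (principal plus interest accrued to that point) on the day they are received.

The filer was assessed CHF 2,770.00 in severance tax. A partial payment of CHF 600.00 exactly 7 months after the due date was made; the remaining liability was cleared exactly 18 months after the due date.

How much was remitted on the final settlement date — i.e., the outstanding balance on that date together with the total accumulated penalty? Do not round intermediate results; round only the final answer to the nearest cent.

CHF 2,916.18

Monthly rate = 9.6% ÷ 12 = 0.8%
Balance at month 7: CHF 2,770.0000 × (1 + 0.008)^7 = CHF 2,928.8929…
After CHF 600.00 payment: CHF 2,928.8929… − CHF 600.00 = CHF 2,328.8929…
Balance at month 18: CHF 2,328.8929… × (1 + 0.008)^11 = CHF 2,542.2331…
Penalty: 18 × 0.75% × CHF 2,770.00 = CHF 373.95
Final settlement = outstanding balance + penalty = CHF 2,542.2331… + CHF 373.95 = CHF 2,916.18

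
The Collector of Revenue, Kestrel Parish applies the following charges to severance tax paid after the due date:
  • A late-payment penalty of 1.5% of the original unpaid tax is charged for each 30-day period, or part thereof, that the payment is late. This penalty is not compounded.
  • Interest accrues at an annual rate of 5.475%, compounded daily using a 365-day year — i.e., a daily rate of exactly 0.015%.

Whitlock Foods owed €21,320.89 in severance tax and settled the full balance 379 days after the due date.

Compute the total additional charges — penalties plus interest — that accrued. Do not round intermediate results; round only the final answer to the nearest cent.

Penalty periods: ⌈379/30⌉ = 13; penalty = 13 × 1.5% × €21,320.89 = €4,157.57…
Interest: €21,320.89 × ((1 + 0.00015)^379 − 1) = €21,320.89 × 0.05849251… = €1,247.1124…
Penalties + interest = €4,157.5736… + €1,247.1124… = €5,404.69

€5,404.69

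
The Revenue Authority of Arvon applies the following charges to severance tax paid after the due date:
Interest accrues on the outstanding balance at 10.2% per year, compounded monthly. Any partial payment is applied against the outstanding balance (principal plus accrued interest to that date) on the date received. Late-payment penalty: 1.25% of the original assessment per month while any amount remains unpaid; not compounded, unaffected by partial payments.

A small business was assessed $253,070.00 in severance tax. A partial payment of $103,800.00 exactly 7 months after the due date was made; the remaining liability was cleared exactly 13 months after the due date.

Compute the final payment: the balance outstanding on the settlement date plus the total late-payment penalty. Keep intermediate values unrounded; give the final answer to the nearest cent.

$214,422.12

Monthly rate = 10.2% ÷ 12 = 0.85%
Balance at month 7: $253,070.0000 × (1 + 0.0085)^7 = $268,517.1215…
After $103,800.00 payment: $268,517.1215… − $103,800.00 = $164,717.1215…
Balance at month 13: $164,717.1215… × (1 + 0.0085)^6 = $173,298.2430…
Penalty: 13 × 1.25% × $253,070.00 = $41,123.88…
Final settlement = outstanding balance + penalty = $173,298.2430… + $41,123.88… = $214,422.12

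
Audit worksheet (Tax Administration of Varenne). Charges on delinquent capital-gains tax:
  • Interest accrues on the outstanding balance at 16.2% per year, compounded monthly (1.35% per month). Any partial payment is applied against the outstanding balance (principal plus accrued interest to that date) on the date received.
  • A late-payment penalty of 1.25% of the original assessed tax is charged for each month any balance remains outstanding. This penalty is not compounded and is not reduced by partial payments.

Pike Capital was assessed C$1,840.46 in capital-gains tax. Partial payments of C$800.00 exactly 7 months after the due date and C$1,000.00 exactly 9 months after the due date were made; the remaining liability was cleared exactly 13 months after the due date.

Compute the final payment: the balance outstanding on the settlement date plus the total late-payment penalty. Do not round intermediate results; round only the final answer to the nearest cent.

Balance at month 7: C$1,840.4600 × (1 + 0.0135)^7 = C$2,021.5880…
After C$800.00 payment: C$2,021.5880… − C$800.00 = C$1,221.5880…
Balance at month 9: C$1,221.5880… × (1 + 0.0135)^2 = C$1,254.7935…
After C$1,000.00 payment: C$1,254.7935… − C$1,000.00 = C$254.7935…
Balance at month 13: C$254.7935… × (1 + 0.0135)^4 = C$268.8335…
Penalty: 13 × 1.25% × C$1,840.46 = C$299.07…
Final settlement = outstanding balance + penalty = C$268.8335… + C$299.07… = C$567.91

C$567.91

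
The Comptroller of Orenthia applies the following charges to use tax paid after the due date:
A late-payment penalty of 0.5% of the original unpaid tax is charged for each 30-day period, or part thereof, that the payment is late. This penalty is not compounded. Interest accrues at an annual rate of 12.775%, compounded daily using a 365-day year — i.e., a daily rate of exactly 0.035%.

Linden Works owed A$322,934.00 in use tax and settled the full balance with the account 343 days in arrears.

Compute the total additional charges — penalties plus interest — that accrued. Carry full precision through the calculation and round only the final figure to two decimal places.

A$60,559.67

Penalty periods: ⌈343/30⌉ = 12; penalty = 12 × 0.5% × A$322,934.00 = A$19,376.04
Interest: A$322,934.00 × ((1 + 0.00035)^343 − 1) = A$322,934.00 × 0.12752955… = A$41,183.6261…
Penalties + interest = A$19,376.0400 + A$41,183.6261… = A$60,559.67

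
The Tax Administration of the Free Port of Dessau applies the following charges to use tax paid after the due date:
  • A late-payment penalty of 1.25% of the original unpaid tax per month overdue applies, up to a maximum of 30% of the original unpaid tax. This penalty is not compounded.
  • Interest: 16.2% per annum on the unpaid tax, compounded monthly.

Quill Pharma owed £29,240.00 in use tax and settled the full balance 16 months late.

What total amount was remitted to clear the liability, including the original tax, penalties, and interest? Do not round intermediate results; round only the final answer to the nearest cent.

£42,085.43

Penalty: 16 × 1.25% × £29,240.00 = £5,848.00 (below the 30% cap of £8,772.00)
Interest (16.2%/yr ÷ 12 = 1.35%/month): £29,240.00 × ((1 + 0.0135)^16 − 1) = £6,997.4323…
Total = £29,240.00 + £5,848.0000 + £6,997.4323… = £42,085.43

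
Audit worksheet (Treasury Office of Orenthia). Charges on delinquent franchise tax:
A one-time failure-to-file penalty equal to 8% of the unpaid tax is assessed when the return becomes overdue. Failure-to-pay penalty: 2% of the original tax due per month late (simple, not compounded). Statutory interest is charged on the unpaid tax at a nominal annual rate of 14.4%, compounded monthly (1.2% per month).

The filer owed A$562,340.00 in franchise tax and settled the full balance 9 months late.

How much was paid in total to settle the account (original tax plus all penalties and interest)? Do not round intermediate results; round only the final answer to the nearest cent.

Failure-to-file penalty: 8% × A$562,340.00 = A$44,987.20
Failure-to-pay penalty: 9 × 2% × A$562,340.00 = A$101,221.20
Interest: A$562,340.00 × ((1 + 0.012)^9 − 1) = A$562,340.00 × 0.1133318… = A$63,731.0024…
Total = A$562,340.00 + A$146,208.4000 + A$63,731.0024… = A$772,279.40

A$772,279.40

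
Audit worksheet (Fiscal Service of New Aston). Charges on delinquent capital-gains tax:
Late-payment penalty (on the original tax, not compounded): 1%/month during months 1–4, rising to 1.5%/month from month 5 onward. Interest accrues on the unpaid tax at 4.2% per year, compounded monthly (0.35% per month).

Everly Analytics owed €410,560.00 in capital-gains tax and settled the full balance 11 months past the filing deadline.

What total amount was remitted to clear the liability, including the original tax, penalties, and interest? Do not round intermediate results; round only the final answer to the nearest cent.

Penalty, months 1–4: 4 × 1% × €410,560.00 = €16,422.40
Penalty, months 5–11: 7 × 1.5% × €410,560.00 = €43,108.80
Interest: €410,560.00 × ((1 + 0.0035)^11 − 1) = €410,560.00 × 0.0391809… = €16,086.0997…
Total = €410,560.00 + €59,531.2000 + €16,086.0997… = €486,177.30

€486,177.30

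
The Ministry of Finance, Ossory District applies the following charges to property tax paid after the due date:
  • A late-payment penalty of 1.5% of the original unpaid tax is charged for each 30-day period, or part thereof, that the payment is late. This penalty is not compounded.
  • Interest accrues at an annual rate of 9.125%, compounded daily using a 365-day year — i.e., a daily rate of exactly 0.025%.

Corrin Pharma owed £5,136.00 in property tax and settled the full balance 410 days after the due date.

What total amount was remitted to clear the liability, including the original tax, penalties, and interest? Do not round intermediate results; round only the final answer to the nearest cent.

£6,768.85

Penalty periods: ⌈410/30⌉ = 14; penalty = 14 × 1.5% × £5,136.00 = £1,078.56
Interest: £5,136.00 × ((1 + 0.00025)^410 − 1) = £5,136.00 × 0.10792311… = £554.2931…
Total = £5,136.00 + £1,078.5600 + £554.2931… = £6,768.85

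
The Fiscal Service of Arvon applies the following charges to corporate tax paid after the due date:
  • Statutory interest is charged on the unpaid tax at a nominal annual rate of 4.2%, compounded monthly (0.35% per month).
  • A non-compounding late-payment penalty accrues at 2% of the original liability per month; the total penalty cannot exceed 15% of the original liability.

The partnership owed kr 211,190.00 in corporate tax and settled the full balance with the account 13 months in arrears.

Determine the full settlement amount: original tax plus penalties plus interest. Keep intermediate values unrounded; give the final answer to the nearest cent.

Penalty (uncapped): 13 × 2% × kr 211,190.00 = kr 54,909.40; cap = 15% × kr 211,190.00 = kr 31,678.50 → penalty = kr 31,678.50
Interest: kr 211,190.00 × ((1 + 0.0035)^13 − 1) = kr 211,190.00 × 0.0464679… = kr 9,813.5495…
Total = kr 211,190.00 + kr 31,678.5000 + kr 9,813.5495… = kr 252,682.05

kr 252,682.05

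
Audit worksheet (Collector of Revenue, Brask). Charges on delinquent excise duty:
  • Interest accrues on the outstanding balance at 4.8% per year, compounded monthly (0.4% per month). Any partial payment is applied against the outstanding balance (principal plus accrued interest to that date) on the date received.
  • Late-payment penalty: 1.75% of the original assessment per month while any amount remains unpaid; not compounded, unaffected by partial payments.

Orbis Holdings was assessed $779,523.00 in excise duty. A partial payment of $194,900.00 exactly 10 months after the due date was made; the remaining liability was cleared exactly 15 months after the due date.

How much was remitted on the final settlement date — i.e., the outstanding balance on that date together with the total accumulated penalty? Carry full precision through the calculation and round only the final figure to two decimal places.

$833,422.43

Balance at month 10: $779,523.0000 × (1 + 0.004)^10 = $811,271.2054…
After $194,900.00 payment: $811,271.2054… − $194,900.00 = $616,371.2054…
Balance at month 15: $616,371.2054… × (1 + 0.004)^5 = $628,797.6442…
Penalty: 15 × 1.75% × $779,523.00 = $204,624.79…
Final settlement = outstanding balance + penalty = $628,797.6442… + $204,624.79… = $833,422.43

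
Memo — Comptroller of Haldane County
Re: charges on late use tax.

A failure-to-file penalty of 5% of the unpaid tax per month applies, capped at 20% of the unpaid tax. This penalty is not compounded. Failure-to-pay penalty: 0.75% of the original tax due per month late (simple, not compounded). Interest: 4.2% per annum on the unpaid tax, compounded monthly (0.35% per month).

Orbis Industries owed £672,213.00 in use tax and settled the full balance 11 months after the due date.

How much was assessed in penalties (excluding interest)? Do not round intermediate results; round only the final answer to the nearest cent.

Failure-to-file: 11 × 5% × £672,213.00 = £369,717.15, capped at 20% × £672,213.00 = £134,442.60
Failure-to-pay penalty = 0.75% × £672,213.00 × 11 mo = £55,457.57…
Total penalty = £134,442.60 + £55,457.57… = £189,900.17

£189,900.17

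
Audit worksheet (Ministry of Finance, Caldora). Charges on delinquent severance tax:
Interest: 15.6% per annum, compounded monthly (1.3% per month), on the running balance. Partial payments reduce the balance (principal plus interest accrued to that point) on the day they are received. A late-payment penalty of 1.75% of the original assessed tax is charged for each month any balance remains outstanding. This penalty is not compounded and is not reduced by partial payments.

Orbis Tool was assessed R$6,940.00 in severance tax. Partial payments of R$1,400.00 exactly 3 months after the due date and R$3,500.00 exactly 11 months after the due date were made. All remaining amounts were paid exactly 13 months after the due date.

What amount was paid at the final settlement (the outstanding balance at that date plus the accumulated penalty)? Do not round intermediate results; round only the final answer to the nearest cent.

R$4,603.08

Balance at month 3: R$6,940.0000 × (1 + 0.013)^3 = R$7,214.1938…
After R$1,400.00 payment: R$7,214.1938… − R$1,400.00 = R$5,814.1938…
Balance at month 11: R$5,814.1938… × (1 + 0.013)^8 = R$6,447.1098…
After R$3,500.00 payment: R$6,447.1098… − R$3,500.00 = R$2,947.1098…
Balance at month 13: R$2,947.1098… × (1 + 0.013)^2 = R$3,024.2327…
Penalty: 13 × 1.75% × R$6,940.00 = R$1,578.85
Final settlement = outstanding balance + penalty = R$3,024.2327… + R$1,578.85 = R$4,603.08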